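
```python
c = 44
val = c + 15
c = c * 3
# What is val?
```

Trace:
`c = 44` → c = 44
`val = c + 15` → val = 59
`c = c * 3` → c = 132
So val = 59

Answer: 59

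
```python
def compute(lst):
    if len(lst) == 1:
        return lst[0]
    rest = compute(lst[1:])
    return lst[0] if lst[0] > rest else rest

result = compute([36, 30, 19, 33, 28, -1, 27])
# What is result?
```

Recursive max over [36, 30, 19, 33, 28, -1, 27] = 36

Answer: 36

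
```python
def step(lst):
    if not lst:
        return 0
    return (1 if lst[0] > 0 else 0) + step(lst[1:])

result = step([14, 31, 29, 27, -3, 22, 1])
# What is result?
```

Count of positive elements in [14, 31, 29, 27, -3, 22, 1] = 6

Answer: 6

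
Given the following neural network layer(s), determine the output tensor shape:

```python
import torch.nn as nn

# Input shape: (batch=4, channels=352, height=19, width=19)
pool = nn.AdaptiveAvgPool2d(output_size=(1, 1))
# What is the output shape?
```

Input: (4, 352, 19, 19) -> Output: (4, 352, 1, 1)

Answer: (4, 352, 1, 1)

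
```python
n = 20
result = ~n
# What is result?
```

Trace:
`n = 20` → n = 20
`result = ~n` → result = -21
So result = -21

Answer: -21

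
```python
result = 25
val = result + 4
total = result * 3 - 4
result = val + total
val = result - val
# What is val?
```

Trace:
`result = 25` → result = 25
`val = result + 4` → val = 29
`total = result * 3 - 4` → total = 71
`result = val + total` → result = 100
`val = result - val` → val = 71
So val = 71

Answer: 71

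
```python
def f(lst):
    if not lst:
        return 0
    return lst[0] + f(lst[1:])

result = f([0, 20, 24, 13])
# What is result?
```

0 + 20 + 24 + 13 + 0 = 57

Answer: 57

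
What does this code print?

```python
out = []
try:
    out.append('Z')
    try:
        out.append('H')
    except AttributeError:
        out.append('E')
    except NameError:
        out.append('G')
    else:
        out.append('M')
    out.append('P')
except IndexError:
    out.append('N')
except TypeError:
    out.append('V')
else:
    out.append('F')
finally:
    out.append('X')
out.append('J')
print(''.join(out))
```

Execution trace: 'Z' (try body) → 'H' (inner try body, no exception) → 'M' (inner else) → 'P' (try body, no exception) → 'F' (else) → 'X' (finally) → 'J' (after the try/except). Output: ZHMPFXJ

Answer: ZHMPFXJ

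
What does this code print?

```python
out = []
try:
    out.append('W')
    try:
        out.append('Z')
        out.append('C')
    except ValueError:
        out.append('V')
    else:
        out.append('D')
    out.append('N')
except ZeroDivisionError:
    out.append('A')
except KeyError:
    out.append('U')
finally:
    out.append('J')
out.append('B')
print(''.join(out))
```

Execution trace: 'W' (try body) → 'Z' (inner try body) → 'C' (inner try body, no exception) → 'D' (inner else) → 'N' (try body, no exception) → 'J' (finally) → 'B' (after the try/except). Output: WZCDNJB

Answer: WZCDNJB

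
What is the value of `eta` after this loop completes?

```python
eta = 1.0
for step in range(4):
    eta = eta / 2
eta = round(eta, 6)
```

Halving LR 4 times: 1 / 2^4
`eta` takes the values: 1.0 → 0.5 → 0.25 → 0.125 → 0.0625

Answer: 0.0625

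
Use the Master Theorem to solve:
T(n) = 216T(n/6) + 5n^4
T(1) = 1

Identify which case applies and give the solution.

a=216, b=6, f(n)=5n^4. log_6(216) = 3. Since c=4 > 3 and the regularity condition holds (216(n/6)^4 = (216/6^4)n^4 with 216/6^4 < 1), Case 3 applies: T(n) = Θ(f(n)) = O(n^4).

Answer: O(n^4) - Case 3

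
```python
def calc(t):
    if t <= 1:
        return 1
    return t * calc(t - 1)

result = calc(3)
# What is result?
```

calc(3) = 3 * 2 * 1 = 6

Answer: 6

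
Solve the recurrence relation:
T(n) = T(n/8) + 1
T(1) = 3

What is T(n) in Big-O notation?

Each step divides n by 8 and adds 1. After log_8(n) steps we reach T(1)=3. So T(n) = 1·log_8(n) + 3 = O(log n).

Answer: O(log n)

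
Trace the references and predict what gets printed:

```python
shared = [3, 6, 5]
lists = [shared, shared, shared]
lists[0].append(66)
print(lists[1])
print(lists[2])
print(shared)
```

Key concept: list of same reference.
Step by step:
`shared = [3, 6, 5]` → shared = [3, 6, 5]
`lists = [shared, shared, shared]` → lists = [[3, 6, 5], [3, 6, 5], [3, 6, 5]]
`lists[0].append(66)` → shared = [3, 6, 5, 66]; lists = [[3, 6, 5, 66], [3, 6, 5, 66], [3, 6, 5, 66]]
`print(lists[1])` → prints [3, 6, 5, 66]
`print(lists[2])` → prints [3, 6, 5, 66]
`print(shared)` → prints [3, 6, 5, 66]

Answer:
[3, 6, 5, 66]
[3, 6, 5, 66]
[3, 6, 5, 66]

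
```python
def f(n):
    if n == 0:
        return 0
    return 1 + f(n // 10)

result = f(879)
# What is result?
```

Count of digits of 879: 3

Answer: 3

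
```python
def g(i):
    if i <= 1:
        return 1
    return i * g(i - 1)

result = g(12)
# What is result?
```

g(12) = 12 * 11 * 10 * 9 * 8 * 7 * 6 * 5 * 4 * 3 * 2 * 1 = 479001600

Answer: 479001600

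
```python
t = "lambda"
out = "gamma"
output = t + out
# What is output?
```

Trace:
`t = "lambda"` → t = 'lambda'
`out = "gamma"` → out = 'gamma'
`output = t + out` → output = 'lambdagamma'
So output = 'lambdagamma'

Answer: 'lambdagamma'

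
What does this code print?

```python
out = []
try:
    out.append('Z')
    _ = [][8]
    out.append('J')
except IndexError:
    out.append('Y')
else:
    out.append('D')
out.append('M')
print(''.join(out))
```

Execution trace: 'Z' (try body) → 'Y' (except IndexError) → 'M' (after the try/except). Output: ZYM

Answer: ZYM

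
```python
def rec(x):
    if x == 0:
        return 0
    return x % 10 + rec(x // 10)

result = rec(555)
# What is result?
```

Sum of digits of 555: 5 + 5 + 5 = 15

Answer: 15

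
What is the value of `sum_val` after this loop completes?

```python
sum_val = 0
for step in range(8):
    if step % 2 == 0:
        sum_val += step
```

Sum of even numbers 0 to 7
`sum_val` takes the values: 0 → 2 → 6 → 12

Answer: 12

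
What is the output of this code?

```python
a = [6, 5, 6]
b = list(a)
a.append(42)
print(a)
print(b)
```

Key concept: list() constructor creates copy.
Step by step:
`a = [6, 5, 6]` → a = [6, 5, 6]
`b = list(a)` → b = [6, 5, 6]
`a.append(42)` → a = [6, 5, 6, 42]
`print(a)` → prints [6, 5, 6, 42]
`print(b)` → prints [6, 5, 6]

Answer:
[6, 5, 6, 42]
[6, 5, 6]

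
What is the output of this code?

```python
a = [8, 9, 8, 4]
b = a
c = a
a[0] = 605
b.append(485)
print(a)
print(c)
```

Key concept: multiple aliases.
Step by step:
`a = [8, 9, 8, 4]` → a = [8, 9, 8, 4]
`b = a` → b = [8, 9, 8, 4] (same object as a)
`c = a` → c = [8, 9, 8, 4] (same object as a, b)
`a[0] = 605` → a = [605, 9, 8, 4] (same object as b, c); b = [605, 9, 8, 4] (same object as a, c); c = [605, 9, 8, 4] (same object as a, b)
`b.append(485)` → a = [605, 9, 8, 4, 485] (same object as b, c); b = [605, 9, 8, 4, 485] (same object as a, c); c = [605, 9, 8, 4, 485] (same object as a, b)
`print(a)` → prints [605, 9, 8, 4, 485]
`print(c)` → prints [605, 9, 8, 4, 485]

Answer:
[605, 9, 8, 4, 485]
[605, 9, 8, 4, 485]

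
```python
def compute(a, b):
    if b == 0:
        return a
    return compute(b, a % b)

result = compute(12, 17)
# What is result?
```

compute(12, 17) -> compute(17, 12) -> compute(12, 5) -> compute(5, 2) -> compute(2, 1) -> compute(1, 0) -> 1

Answer: 1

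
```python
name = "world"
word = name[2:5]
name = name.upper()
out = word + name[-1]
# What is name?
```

Trace:
`name = "world"` → name = 'world'
`word = name[2:5]` → word = 'rld'
`name = name.upper()` → name = 'WORLD'
`out = word + name[-1]` → out = 'rldD'
So name = 'WORLD'

Answer: 'WORLD'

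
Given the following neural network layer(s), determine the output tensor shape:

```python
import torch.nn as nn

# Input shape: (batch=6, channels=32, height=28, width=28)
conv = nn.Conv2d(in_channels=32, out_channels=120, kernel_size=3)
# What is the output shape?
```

Input: (6, 32, 28, 28) -> Output: (6, 120, 26, 26)

Answer: (6, 120, 26, 26)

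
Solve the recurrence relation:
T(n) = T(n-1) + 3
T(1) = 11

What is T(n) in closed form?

Unrolling: T(n) = T(1) + 3·(n-1) = 11 + 3(n-1) = 3n + 8.

Answer: T(n) = 3n + 8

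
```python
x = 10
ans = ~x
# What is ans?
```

Trace:
`x = 10` → x = 10
`ans = ~x` → ans = -11
So ans = -11

Answer: -11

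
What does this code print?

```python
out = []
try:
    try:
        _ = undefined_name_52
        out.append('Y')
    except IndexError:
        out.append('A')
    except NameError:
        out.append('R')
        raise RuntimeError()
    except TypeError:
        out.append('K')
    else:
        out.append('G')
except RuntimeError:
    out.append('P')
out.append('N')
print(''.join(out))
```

Execution trace: 'R' (inner except NameError) → 'P' (outer except RuntimeError) → 'N' (after the try/except). Output: RPN

Answer: RPN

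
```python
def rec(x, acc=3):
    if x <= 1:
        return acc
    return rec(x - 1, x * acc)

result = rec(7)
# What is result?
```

Accumulator trace (n, acc): (7, 3) -> (6, 21) -> (5, 126) -> (4, 630) -> (3, 2520) -> (2, 7560) -> (1, 15120) -> return 15120

Answer: 15120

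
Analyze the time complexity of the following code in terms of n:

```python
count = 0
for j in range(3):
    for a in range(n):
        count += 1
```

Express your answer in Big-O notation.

Each loop level contributes: 1 × n. Multiplying the contributions gives O(n).

Answer: O(n)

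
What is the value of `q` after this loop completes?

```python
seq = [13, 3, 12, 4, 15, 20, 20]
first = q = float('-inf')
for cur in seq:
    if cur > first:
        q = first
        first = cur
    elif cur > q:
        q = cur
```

Second largest (with repeats) in [13, 3, 12, 4, 15, 20, 20]
`q` takes the values: -inf → 3 → 12 → 13 → 15 → 20

Answer: 20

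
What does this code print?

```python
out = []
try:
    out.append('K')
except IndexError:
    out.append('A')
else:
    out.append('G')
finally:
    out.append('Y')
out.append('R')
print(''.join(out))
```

Execution trace: 'K' (try body, no exception) → 'G' (else) → 'Y' (finally) → 'R' (after the try/except). Output: KGYR

Answer: KGYR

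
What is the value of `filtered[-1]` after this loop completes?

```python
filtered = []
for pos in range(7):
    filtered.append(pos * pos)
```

Last element of squares 0 to 6
`filtered` takes the values: [] → [0] → [0, 1] → [0, 1, 4] → [0, 1, 4, 9] → [0, 1, 4, 9, 16] → [0, 1, 4, 9, 16, 25] → [0, 1, 4, 9, 16, 25, 36]
So `filtered[-1]` = 36

Answer: 36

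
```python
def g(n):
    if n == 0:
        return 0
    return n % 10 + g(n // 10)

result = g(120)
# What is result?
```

Sum of digits of 120: 0 + 2 + 1 = 3

Answer: 3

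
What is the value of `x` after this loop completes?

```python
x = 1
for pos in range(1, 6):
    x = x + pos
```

Start at 1, add 1 through 5
`x` takes the values: 1 → 2 → 4 → 7 → 11 → 16

Answer: 16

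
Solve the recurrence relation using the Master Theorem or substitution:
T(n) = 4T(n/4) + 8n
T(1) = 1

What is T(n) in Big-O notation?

By Master Theorem: a=4, b=4, f(n)=8n. Since log_4(4) = 1 and f(n) = Θ(n^1), Case 2 applies. T(n) = O(n log n).

Answer: O(n log n)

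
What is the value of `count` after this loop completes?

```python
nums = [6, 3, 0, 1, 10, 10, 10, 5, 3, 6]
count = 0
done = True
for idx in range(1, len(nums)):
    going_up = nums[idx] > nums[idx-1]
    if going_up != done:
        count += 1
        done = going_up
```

Count direction changes in [6, 3, 0, 1, 10, 10, 10, 5, 3, 6]
`count` takes the values: 0 → 1 → 2 → 3 → 4

Answer: 4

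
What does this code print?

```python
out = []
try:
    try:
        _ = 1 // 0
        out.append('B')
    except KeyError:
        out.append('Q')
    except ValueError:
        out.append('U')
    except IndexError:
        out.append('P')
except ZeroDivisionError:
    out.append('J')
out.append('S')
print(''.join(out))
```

Execution trace: 'J' (outer except ZeroDivisionError) → 'S' (after the try/except). Output: JS

Answer: JS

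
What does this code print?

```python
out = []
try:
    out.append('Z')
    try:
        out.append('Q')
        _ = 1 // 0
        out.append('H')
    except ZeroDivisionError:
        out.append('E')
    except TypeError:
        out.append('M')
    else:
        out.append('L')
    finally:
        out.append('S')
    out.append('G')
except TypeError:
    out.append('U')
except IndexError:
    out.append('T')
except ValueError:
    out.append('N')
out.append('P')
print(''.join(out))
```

Execution trace: 'Z' (try body) → 'Q' (inner try body) → 'E' (inner except ZeroDivisionError) → 'S' (inner finally) → 'G' (try body, no exception) → 'P' (after the try/except). Output: ZQESGP

Answer: ZQESGP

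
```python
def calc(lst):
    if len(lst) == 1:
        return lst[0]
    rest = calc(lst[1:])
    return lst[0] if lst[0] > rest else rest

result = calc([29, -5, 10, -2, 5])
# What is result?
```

Recursive max over [29, -5, 10, -2, 5] = 29

Answer: 29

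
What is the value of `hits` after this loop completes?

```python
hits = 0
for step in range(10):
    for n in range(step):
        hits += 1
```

Triangle number: 0+1+2+...+9
`hits` takes the values: 0 → 1 → 2 → 3 → 4 → 5 → 6 → 7 → 8 → 9 → 10 → 11 → 12 → 13 → 14 → 15 → 16 → 17 → 18 → 19 → 20 → 21 → 22 → 23 → 24 → 25 → 26 → 27 → 28 → 29 → … → 41 → 42 → 43 → 44 → 45

Answer: 45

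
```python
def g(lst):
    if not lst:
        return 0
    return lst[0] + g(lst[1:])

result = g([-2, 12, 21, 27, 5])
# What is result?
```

(-2) + 12 + 21 + 27 + 5 + 0 = 63

Answer: 63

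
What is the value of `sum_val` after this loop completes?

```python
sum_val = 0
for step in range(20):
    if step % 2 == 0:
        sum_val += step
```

Sum of even numbers 0 to 19
`sum_val` takes the values: 0 → 2 → 6 → 12 → 20 → 30 → 42 → 56 → 72 → 90

Answer: 90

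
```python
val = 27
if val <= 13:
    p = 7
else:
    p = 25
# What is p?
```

Trace:
`val = 27` → val = 27
`if val <= 13: ...` → val <= 13 is False, take else branch → p = 25
So p = 25

Answer: 25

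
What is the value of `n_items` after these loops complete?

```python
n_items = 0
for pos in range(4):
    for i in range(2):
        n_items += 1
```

4 * 2 = 8
`n_items` takes the values: 0 → 1 → 2 → 3 → 4 → 5 → 6 → 7 → 8

Answer: 8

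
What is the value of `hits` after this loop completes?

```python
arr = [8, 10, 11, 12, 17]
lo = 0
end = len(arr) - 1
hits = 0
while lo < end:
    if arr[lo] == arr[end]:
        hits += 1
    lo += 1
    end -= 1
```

Count matching pairs from ends
`hits` takes the values: 0

Answer: 0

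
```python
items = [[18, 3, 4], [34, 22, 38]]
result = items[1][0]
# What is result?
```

Trace:
`items = [[18, 3, 4], [34, 22, 38]]` → items = [[18, 3, 4], [34, 22, 38]]
`result = items[1][0]` → result = 34
So result = 34

Answer: 34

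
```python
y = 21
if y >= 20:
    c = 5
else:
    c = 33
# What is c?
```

Trace:
`y = 21` → y = 21
`if y >= 20: ...` → y >= 20 is True → c = 5
So c = 5

Answer: 5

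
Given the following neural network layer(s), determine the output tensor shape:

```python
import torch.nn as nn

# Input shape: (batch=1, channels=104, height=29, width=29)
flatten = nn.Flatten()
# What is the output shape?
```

Input: (1, 104, 29, 29) -> Output: (1, 87464)

Answer: (1, 87464)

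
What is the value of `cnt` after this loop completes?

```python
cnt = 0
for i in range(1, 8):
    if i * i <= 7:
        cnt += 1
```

Count numbers where i² ≤ 7
`cnt` takes the values: 0 → 1 → 2

Answer: 2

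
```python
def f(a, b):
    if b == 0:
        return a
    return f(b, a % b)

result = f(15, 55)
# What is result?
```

f(15, 55) -> f(55, 15) -> f(15, 10) -> f(10, 5) -> f(5, 0) -> 5

Answer: 5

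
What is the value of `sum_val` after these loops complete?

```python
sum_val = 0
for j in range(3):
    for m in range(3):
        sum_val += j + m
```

Sum of all j+m for j,m in 3x3
`sum_val` takes the values: 0 → 1 → 3 → 4 → 6 → 9 → 11 → 14 → 18

Answer: 18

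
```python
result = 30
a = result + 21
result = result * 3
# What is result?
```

Trace:
`result = 30` → result = 30
`a = result + 21` → a = 51
`result = result * 3` → result = 90
So result = 90

Answer: 90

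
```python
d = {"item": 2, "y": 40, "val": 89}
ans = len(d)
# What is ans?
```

Trace:
`d = {"item": 2, "y": 40, "val": 89}` → d = {'item': 2, 'y': 40, 'val': 89}
`ans = len(d)` → ans = 3
So ans = 3

Answer: 3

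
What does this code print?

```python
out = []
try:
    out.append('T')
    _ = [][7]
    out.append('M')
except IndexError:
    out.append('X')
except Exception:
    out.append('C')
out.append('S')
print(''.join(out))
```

Execution trace: 'T' (try body) → 'X' (except IndexError) → 'S' (after the try/except). Output: TXS

Answer: TXS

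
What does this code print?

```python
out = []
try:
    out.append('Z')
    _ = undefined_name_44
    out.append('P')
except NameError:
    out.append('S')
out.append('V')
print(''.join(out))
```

Execution trace: 'Z' (try body) → 'S' (except NameError) → 'V' (after the try/except). Output: ZSV

Answer: ZSV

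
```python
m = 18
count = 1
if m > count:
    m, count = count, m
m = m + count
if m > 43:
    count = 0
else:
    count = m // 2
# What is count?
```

Trace:
`m = 18` → m = 18
`count = 1` → count = 1
`if m > count: ...` → m > count is True → m = 1; count = 18
`m = m + count` → m = 19
`if m > 43: ...` → m > 43 is False, take else branch → count = 9
So count = 9

Answer: 9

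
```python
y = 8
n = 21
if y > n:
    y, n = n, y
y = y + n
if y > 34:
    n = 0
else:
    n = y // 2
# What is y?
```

Trace:
`y = 8` → y = 8
`n = 21` → n = 21
`if y > n: ...` → y > n is False → no variable changes
`y = y + n` → y = 29
`if y > 34: ...` → y > 34 is False, take else branch → n = 14
So y = 29

Answer: 29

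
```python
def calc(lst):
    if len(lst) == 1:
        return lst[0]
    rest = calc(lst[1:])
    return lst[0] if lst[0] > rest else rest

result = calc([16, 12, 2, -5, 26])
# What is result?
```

Recursive max over [16, 12, 2, -5, 26] = 26

Answer: 26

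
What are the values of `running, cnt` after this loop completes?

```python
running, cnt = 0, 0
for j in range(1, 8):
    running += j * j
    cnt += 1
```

Sum of squares and count
`running, cnt` takes the values: (0, 0) → (1, 0) → (1, 1) → (5, 1) → (5, 2) → (14, 2) → (14, 3) → (30, 3) → (30, 4) → (55, 4) → (55, 5) → (91, 5) → (91, 6) → (140, 6) → (140, 7)

Answer: 140, 7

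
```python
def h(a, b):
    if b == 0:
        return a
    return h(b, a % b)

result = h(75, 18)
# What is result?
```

h(75, 18) -> h(18, 3) -> h(3, 0) -> 3

Answer: 3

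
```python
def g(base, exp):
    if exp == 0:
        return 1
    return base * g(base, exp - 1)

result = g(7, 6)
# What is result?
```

g(7, 6) = 7 * 7 * 7 * 7 * 7 * 7 = 117649

Answer: 117649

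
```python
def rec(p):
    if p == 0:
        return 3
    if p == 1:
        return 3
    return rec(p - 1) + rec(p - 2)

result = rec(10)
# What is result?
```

Build up from base cases: rec(0)=3, rec(1)=3, rec(2)=6, rec(3)=9, rec(4)=15, rec(5)=24, rec(6)=39, ..., rec(10)=267

Answer: 267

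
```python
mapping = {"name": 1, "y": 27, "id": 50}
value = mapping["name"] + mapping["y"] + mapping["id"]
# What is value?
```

Trace:
`mapping = {"name": 1, "y": 27, "id": 50}` → mapping = {'name': 1, 'y': 27, 'id': 50}
`value = mapping["name"] + mapping["y"] + mapping["id"]` → value = 78
So value = 78

Answer: 78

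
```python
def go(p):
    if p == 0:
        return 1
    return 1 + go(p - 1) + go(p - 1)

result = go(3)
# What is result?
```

go(p) = 1 + 2·go(p-1), go(0)=1. Closed form: (1+1)·2^3 - 1 = 15.

Answer: 15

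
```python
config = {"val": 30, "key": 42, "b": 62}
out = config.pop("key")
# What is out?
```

Trace:
`config = {"val": 30, "key": 42, "b": 62}` → config = {'val': 30, 'key': 42, 'b': 62}
`out = config.pop("key")` → config = {'val': 30, 'b': 62}; out = 42
So out = 42

Answer: 42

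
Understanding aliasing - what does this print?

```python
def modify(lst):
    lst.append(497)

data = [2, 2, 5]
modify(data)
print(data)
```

Key concept: function modifies passed list.
Step by step:
`data = [2, 2, 5]` → data = [2, 2, 5]
`modify(data)` → data = [2, 2, 5, 497]
`print(data)` → prints [2, 2, 5, 497]

Answer: [2, 2, 5, 497]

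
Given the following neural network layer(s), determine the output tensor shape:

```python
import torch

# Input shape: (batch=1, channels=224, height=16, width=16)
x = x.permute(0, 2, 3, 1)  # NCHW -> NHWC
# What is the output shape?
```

Input: (1, 224, 16, 16) -> Output: (1, 16, 16, 224)

Answer: (1, 16, 16, 224)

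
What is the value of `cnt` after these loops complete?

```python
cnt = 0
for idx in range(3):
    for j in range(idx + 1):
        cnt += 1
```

Triangle: 1 + 2 + ... + 3
`cnt` takes the values: 0 → 1 → 2 → 3 → 4 → 5 → 6

Answer: 6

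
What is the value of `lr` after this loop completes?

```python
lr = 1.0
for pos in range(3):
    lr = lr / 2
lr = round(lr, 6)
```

Halving LR 3 times: 1 / 2^3
`lr` takes the values: 1.0 → 0.5 → 0.25 → 0.125

Answer: 0.125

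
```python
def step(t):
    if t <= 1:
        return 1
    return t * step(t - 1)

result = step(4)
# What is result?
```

step(4) = 4 * 3 * 2 * 1 = 24

Answer: 24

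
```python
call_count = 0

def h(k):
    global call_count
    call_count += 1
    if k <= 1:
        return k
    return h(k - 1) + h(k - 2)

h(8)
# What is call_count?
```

Calls(k) = 1 + Calls(k-1) + Calls(k-2); Calls(0)=Calls(1)=1. For k=8 this gives 67.

Answer: 67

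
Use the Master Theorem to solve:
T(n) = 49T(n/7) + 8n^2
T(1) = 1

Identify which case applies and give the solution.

a=49, b=7, f(n)=8n^2. log_7(49) = 2. Since c=2 = 2, Case 2 applies: T(n) = Θ(n^log_b(a) · log n) = O(n^2 log n).

Answer: O(n^2 log n) - Case 2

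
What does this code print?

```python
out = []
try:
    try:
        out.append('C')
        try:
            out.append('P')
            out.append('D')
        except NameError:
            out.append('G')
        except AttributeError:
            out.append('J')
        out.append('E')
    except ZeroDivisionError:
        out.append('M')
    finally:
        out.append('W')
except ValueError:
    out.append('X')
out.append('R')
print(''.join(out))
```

Execution trace: 'C' (try body) → 'P' (inner try body) → 'D' (inner try body, no exception) → 'E' (try body, no exception) → 'W' (finally) → 'R' (after the try/except). Output: CPDEWR

Answer: CPDEWR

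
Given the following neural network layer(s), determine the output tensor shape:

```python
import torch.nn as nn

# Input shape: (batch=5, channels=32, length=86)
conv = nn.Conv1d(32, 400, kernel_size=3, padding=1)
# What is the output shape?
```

Input: (5, 32, 86) -> Output: (5, 400, 86)

Answer: (5, 400, 86)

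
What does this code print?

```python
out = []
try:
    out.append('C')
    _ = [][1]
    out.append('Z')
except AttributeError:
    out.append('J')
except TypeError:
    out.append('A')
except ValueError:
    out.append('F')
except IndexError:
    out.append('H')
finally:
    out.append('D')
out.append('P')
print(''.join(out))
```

Execution trace: 'C' (try body) → 'H' (except IndexError) → 'D' (finally) → 'P' (after the try/except). Output: CHDP

Answer: CHDP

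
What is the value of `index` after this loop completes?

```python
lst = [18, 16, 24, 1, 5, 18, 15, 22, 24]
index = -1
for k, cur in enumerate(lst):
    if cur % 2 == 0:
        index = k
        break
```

First even number index in [18, 16, 24, 1, 5, 18, 15, 22, 24]
`index` takes the values: -1 → 0

Answer: 0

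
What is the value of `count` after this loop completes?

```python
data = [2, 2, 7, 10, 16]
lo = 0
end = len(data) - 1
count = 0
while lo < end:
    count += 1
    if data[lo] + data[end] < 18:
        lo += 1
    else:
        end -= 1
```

Steps to find pair summing to 18
`count` takes the values: 0 → 1 → 2 → 3 → 4

Answer: 4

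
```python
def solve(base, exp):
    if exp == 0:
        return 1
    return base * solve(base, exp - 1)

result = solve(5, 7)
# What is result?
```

solve(5, 7) = 5 * 5 * 5 * 5 * 5 * 5 * 5 = 78125

Answer: 78125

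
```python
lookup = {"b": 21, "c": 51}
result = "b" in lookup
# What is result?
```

Trace:
`lookup = {"b": 21, "c": 51}` → lookup = {'b': 21, 'c': 51}
`result = "b" in lookup` → result = True
So result = True

Answer: True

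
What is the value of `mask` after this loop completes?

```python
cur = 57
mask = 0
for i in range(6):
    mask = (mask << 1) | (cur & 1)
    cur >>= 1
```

Reverse lowest 6 bits of 57
`mask` takes the values: 0 → 1 → 2 → 4 → 9 → 19 → 39

Answer: 39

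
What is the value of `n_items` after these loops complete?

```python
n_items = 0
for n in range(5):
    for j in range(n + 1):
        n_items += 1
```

Triangle: 1 + 2 + ... + 5
`n_items` takes the values: 0 → 1 → 2 → 3 → 4 → 5 → 6 → 7 → 8 → 9 → 10 → 11 → 12 → 13 → 14 → 15

Answer: 15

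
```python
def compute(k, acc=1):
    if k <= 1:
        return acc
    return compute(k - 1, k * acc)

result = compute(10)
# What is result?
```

Accumulator trace (n, acc): (10, 1) -> (9, 10) -> (8, 90) -> (7, 720) -> (6, 5040) -> (5, 30240) -> (4, 151200) -> (3, 604800) -> (2, 1814400) -> (1, 3628800) -> return 3628800

Answer: 3628800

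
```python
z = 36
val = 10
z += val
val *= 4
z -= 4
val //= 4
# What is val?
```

Trace:
`z = 36` → z = 36
`val = 10` → val = 10
`z += val` → z = 46
`val *= 4` → val = 40
`z -= 4` → z = 42
`val //= 4` → val = 10
So val = 10

Answer: 10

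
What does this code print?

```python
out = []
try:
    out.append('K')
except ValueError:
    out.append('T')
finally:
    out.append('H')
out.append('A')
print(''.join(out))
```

Execution trace: 'K' (try body, no exception) → 'H' (finally) → 'A' (after the try/except). Output: KHA

Answer: KHA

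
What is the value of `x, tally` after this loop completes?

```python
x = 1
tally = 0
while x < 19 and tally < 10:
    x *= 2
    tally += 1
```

Double until >= 19 or 10 iterations
`x, tally` takes the values: (1, 0) → (2, 0) → (2, 1) → (4, 1) → (4, 2) → (8, 2) → (8, 3) → (16, 3) → (16, 4) → (32, 4) → (32, 5)

Answer: 32, 5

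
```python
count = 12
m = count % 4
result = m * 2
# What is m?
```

Trace:
`count = 12` → count = 12
`m = count % 4` → m = 0
`result = m * 2` → result = 0
So m = 0

Answer: 0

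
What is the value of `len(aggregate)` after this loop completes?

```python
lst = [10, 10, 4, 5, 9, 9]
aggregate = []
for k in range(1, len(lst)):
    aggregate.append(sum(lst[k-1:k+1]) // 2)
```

Number of 2-element averages
`aggregate` takes the values: [] → [10] → [10, 7] → [10, 7, 4] → [10, 7, 4, 7] → [10, 7, 4, 7, 9]
So `len(aggregate)` = 5

Answer: 5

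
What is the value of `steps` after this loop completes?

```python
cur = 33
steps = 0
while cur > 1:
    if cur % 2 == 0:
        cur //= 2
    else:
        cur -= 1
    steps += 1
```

Steps to reduce 33 to 1
`steps` takes the values: 0 → 1 → 2 → 3 → 4 → 5 → 6

Answer: 6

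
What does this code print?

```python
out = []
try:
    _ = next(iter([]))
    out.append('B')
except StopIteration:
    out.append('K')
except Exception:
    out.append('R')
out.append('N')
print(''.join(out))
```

Execution trace: 'K' (except StopIteration) → 'N' (after the try/except). Output: KN

Answer: KN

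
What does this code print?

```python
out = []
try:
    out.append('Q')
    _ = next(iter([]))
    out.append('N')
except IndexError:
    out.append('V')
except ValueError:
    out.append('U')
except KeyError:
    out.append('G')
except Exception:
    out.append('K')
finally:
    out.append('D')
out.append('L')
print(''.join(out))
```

Execution trace: 'Q' (try body) → 'K' (except Exception) → 'D' (finally) → 'L' (after the try/except). Output: QKDL

Answer: QKDL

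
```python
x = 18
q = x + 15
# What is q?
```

Trace:
`x = 18` → x = 18
`q = x + 15` → q = 33
So q = 33

Answer: 33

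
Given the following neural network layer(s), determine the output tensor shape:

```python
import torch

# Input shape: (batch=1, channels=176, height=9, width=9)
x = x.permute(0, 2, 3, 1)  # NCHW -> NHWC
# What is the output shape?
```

Input: (1, 176, 9, 9) -> Output: (1, 9, 9, 176)

Answer: (1, 9, 9, 176)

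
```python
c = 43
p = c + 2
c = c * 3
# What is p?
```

Trace:
`c = 43` → c = 43
`p = c + 2` → p = 45
`c = c * 3` → c = 129
So p = 45

Answer: 45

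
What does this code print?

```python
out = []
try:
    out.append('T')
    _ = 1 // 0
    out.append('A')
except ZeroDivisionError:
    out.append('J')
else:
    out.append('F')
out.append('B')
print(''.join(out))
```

Execution trace: 'T' (try body) → 'J' (except ZeroDivisionError) → 'B' (after the try/except). Output: TJB

Answer: TJB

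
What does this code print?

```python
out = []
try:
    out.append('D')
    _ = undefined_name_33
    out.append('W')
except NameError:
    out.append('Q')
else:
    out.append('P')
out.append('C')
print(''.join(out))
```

Execution trace: 'D' (try body) → 'Q' (except NameError) → 'C' (after the try/except). Output: DQC

Answer: DQC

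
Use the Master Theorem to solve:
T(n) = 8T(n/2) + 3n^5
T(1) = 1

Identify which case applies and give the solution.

a=8, b=2, f(n)=3n^5. log_2(8) = 3. Since c=5 > 3 and the regularity condition holds (8(n/2)^5 = (8/2^5)n^5 with 8/2^5 < 1), Case 3 applies: T(n) = Θ(f(n)) = O(n^5).

Answer: O(n^5) - Case 3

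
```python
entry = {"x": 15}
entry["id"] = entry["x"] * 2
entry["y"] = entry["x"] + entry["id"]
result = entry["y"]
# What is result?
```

Trace:
`entry = {"x": 15}` → entry = {'x': 15}
`entry["id"] = entry["x"] * 2` → entry = {'x': 15, 'id': 30}
`entry["y"] = entry["x"] + entry["id"]` → entry = {'x': 15, 'id': 30, 'y': 45}
`result = entry["y"]` → result = 45
So result = 45

Answer: 45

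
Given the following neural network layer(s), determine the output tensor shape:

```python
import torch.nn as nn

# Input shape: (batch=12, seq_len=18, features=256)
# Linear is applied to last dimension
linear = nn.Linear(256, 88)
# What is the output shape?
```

Input: (12, 18, 256) -> Output: (12, 18, 88)

Answer: (12, 18, 88)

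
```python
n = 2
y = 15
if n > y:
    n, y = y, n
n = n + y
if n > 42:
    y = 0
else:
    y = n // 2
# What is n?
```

Trace:
`n = 2` → n = 2
`y = 15` → y = 15
`if n > y: ...` → n > y is False → no variable changes
`n = n + y` → n = 17
`if n > 42: ...` → n > 42 is False, take else branch → y = 8
So n = 17

Answer: 17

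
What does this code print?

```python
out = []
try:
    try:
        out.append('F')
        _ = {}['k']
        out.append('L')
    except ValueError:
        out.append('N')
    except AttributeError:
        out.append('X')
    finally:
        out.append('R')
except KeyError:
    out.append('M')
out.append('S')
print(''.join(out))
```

Execution trace: 'F' (try body) → 'R' (finally) → 'M' (outer except KeyError) → 'S' (after the try/except). Output: FRMS

Answer: FRMS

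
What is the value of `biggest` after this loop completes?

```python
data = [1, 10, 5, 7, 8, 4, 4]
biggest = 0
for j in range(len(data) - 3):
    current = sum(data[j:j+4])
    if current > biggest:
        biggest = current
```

Max sum of 4-element window in [1, 10, 5, 7, 8, 4, 4]
`biggest` takes the values: 0 → 23 → 30

Answer: 30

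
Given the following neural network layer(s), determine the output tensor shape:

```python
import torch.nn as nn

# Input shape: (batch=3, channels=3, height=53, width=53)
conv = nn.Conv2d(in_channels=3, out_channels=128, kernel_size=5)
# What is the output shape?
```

Input: (3, 3, 53, 53) -> Output: (3, 128, 49, 49)

Answer: (3, 128, 49, 49)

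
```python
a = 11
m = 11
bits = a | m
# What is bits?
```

Trace:
`a = 11` → a = 11
`m = 11` → m = 11
`bits = a | m` → bits = 11
So bits = 11

Answer: 11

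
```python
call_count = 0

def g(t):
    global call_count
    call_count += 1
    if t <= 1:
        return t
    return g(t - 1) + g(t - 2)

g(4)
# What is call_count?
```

Calls(t) = 1 + Calls(t-1) + Calls(t-2); Calls(0)=Calls(1)=1. For t=4 this gives 9.

Answer: 9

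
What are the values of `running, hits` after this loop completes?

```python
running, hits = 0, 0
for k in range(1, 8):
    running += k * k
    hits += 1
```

Sum of squares and count
`running, hits` takes the values: (0, 0) → (1, 0) → (1, 1) → (5, 1) → (5, 2) → (14, 2) → (14, 3) → (30, 3) → (30, 4) → (55, 4) → (55, 5) → (91, 5) → (91, 6) → (140, 6) → (140, 7)

Answer: 140, 7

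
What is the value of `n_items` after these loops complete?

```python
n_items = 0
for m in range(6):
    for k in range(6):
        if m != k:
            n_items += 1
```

6² - 6 (exclude diagonal)
`n_items` takes the values: 0 → 1 → 2 → 3 → 4 → 5 → 6 → 7 → 8 → 9 → 10 → 11 → 12 → 13 → 14 → 15 → 16 → 17 → 18 → 19 → 20 → 21 → 22 → 23 → 24 → 25 → 26 → 27 → 28 → 29 → 30

Answer: 30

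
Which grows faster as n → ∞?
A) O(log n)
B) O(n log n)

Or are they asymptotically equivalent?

O(log n) vs O(n log n): Higher order terms dominate.

Answer: B) O(n log n) grows faster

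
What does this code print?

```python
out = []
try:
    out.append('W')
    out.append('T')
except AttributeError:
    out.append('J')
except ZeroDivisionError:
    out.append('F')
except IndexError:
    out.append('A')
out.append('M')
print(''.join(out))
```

Execution trace: 'W' (try body) → 'T' (try body, no exception) → 'M' (after the try/except). Output: WTM

Answer: WTM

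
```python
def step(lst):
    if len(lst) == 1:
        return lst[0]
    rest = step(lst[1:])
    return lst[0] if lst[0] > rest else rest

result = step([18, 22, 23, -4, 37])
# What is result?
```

Recursive max over [18, 22, 23, -4, 37] = 37

Answer: 37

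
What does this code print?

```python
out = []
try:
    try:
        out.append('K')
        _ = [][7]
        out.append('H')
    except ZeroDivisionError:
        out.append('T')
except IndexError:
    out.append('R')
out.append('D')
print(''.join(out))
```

Execution trace: 'K' (try body) → 'R' (outer except IndexError) → 'D' (after the try/except). Output: KRD

Answer: KRD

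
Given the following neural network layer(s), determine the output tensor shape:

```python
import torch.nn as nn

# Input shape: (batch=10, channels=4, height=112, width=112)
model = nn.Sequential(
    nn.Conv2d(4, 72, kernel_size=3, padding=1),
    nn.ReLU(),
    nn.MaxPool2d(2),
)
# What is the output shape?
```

Input: (10, 4, 112, 112) -> after Conv2d: (10, 72, 112, 112) -> after ReLU: (10, 72, 112, 112) -> Output: (10, 72, 56, 56)

Answer: (10, 72, 56, 56)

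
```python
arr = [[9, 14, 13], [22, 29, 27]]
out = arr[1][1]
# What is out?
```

Trace:
`arr = [[9, 14, 13], [22, 29, 27]]` → arr = [[9, 14, 13], [22, 29, 27]]
`out = arr[1][1]` → out = 29
So out = 29

Answer: 29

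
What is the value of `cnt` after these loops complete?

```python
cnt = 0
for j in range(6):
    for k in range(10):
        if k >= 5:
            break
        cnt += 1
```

Inner breaks at 5, outer runs 6 times
`cnt` takes the values: 0 → 1 → 2 → 3 → 4 → 5 → 6 → 7 → 8 → 9 → 10 → 11 → 12 → 13 → 14 → 15 → 16 → 17 → 18 → 19 → 20 → 21 → 22 → 23 → 24 → 25 → 26 → 27 → 28 → 29 → 30

Answer: 30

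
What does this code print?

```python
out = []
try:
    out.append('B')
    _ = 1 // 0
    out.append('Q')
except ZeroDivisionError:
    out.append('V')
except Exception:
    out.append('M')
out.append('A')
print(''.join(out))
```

Execution trace: 'B' (try body) → 'V' (except ZeroDivisionError) → 'A' (after the try/except). Output: BVA

Answer: BVA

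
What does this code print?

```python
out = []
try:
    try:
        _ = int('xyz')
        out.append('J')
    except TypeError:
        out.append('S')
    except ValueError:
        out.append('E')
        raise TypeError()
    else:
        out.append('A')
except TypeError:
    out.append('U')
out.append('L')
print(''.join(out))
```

Execution trace: 'E' (except ValueError) → 'U' (outer except TypeError) → 'L' (after the try/except). Output: EUL

Answer: EUL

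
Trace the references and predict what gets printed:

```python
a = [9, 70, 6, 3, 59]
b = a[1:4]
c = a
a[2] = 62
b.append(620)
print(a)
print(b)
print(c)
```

Key concept: slice vs alias.
Step by step:
`a = [9, 70, 6, 3, 59]` → a = [9, 70, 6, 3, 59]
`b = a[1:4]` → b = [70, 6, 3]
`c = a` → c = [9, 70, 6, 3, 59] (same object as a)
`a[2] = 62` → a = [9, 70, 62, 3, 59] (same object as c); c = [9, 70, 62, 3, 59] (same object as a)
`b.append(620)` → b = [70, 6, 3, 620]
`print(a)` → prints [9, 70, 62, 3, 59]
`print(b)` → prints [70, 6, 3, 620]
`print(c)` → prints [9, 70, 62, 3, 59]

Answer:
[9, 70, 62, 3, 59]
[70, 6, 3, 620]
[9, 70, 62, 3, 59]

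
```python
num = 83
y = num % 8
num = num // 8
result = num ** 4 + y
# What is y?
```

Trace:
`num = 83` → num = 83
`y = num % 8` → y = 3
`num = num // 8` → num = 10
`result = num ** 4 + y` → result = 10003
So y = 3

Answer: 3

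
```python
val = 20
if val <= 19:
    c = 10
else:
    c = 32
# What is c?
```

Trace:
`val = 20` → val = 20
`if val <= 19: ...` → val <= 19 is False, take else branch → c = 32
So c = 32

Answer: 32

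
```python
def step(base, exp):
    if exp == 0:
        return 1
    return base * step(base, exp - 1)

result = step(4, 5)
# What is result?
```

step(4, 5) = 4 * 4 * 4 * 4 * 4 = 1024

Answer: 1024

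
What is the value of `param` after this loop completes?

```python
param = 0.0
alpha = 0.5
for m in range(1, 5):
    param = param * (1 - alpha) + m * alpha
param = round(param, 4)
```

Moving average with lr=0.5
`param` takes the values: 0.0 → 0.5 → 1.25 → 2.125 → 3.0625

Answer: 3.0625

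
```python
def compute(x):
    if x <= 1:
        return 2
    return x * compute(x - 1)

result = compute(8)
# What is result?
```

compute(8) = 8 * 7 * 6 * 5 * 4 * 3 * 2 * 2 = 80640

Answer: 80640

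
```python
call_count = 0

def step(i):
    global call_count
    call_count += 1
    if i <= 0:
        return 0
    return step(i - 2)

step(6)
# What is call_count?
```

Linear recursion stepping by 2: 4 calls from i=6 down to ≤0.

Answer: 4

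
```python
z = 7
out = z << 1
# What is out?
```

Trace:
`z = 7` → z = 7
`out = z << 1` → out = 14
So out = 14

Answer: 14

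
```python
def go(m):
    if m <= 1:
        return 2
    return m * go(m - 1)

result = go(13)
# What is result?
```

go(13) = 13 * 12 * 11 * 10 * 9 * 8 * 7 * 6 * 5 * 4 * 3 * 2 * 2 = 12454041600

Answer: 12454041600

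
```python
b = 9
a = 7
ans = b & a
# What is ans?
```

Trace:
`b = 9` → b = 9
`a = 7` → a = 7
`ans = b & a` → ans = 1
So ans = 1

Answer: 1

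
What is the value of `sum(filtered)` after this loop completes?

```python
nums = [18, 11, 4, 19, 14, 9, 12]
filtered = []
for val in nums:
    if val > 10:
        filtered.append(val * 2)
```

Sum of doubled values > 10
`filtered` takes the values: [] → [36] → [36, 22] → [36, 22, 38] → [36, 22, 38, 28] → [36, 22, 38, 28, 24]
So `sum(filtered)` = 148

Answer: 148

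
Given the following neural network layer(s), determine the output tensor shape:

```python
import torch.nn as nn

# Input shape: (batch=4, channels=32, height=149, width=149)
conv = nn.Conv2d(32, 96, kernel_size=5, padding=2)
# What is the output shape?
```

Input: (4, 32, 149, 149) -> Output: (4, 96, 149, 149)

Answer: (4, 96, 149, 149)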